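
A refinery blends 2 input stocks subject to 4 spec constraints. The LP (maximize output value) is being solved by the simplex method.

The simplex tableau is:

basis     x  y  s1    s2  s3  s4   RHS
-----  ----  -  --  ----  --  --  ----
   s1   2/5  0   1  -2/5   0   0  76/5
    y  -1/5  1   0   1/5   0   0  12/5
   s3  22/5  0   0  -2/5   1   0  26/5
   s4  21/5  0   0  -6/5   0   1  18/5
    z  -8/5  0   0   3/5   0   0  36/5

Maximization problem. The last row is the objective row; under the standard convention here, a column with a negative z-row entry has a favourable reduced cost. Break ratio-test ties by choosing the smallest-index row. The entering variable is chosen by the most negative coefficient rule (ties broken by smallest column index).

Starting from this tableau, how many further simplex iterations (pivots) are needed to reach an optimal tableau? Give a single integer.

1

pivot: x in, s4 out → z = 60/7
No improving column remains; optimal.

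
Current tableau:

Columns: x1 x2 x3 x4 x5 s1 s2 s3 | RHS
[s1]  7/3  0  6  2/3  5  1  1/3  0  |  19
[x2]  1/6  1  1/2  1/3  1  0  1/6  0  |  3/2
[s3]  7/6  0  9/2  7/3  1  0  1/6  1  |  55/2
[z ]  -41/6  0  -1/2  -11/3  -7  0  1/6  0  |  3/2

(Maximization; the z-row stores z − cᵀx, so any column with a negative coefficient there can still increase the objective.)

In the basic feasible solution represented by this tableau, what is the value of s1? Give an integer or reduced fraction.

19

s1 is basic (row 1); its value is the RHS of that row: 19.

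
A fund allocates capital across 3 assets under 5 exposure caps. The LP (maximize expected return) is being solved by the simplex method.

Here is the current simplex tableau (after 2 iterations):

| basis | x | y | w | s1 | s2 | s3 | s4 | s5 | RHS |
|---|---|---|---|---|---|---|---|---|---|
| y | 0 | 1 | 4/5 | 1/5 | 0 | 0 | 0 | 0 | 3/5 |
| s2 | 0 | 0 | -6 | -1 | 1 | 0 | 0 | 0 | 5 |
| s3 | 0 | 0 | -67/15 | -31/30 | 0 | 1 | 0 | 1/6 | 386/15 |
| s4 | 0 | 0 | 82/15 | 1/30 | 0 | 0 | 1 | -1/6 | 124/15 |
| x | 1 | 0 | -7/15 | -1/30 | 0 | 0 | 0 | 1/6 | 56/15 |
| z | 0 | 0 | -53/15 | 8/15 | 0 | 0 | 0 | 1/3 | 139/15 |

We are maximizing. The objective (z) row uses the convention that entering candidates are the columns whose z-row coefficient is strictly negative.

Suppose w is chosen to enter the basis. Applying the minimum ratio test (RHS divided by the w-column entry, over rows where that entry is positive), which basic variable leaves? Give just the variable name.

Ratios: row 1 (y): (3/5)/(4/5) = 3/4; row 2 (s2): entry -6 ≤ 0, skip; row 3 (s3): entry -67/15 ≤ 0, skip; row 4 (s4): (124/15)/(82/15) = 62/41; row 5 (x): entry -7/15 ≤ 0, skip.
Minimum ratio 3/4 is in the y row, so y leaves.

y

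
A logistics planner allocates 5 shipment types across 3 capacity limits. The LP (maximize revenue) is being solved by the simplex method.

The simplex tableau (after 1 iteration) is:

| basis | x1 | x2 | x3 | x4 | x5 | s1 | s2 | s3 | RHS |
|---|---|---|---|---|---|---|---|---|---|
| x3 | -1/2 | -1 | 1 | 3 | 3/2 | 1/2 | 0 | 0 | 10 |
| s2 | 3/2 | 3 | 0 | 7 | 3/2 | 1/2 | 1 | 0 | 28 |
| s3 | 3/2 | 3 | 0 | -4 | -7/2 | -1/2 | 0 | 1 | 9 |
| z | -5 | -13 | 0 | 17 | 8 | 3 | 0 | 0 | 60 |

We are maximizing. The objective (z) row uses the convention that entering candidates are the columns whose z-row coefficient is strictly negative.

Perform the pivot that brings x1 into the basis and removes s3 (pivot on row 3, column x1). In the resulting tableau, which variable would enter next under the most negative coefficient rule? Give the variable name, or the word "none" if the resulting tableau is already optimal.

x5

Pivot element 3/2. New z-row = old z-row − (-5)·(row 3/(3/2)).
Updated z-row coefficients: x1: 0, x2: -3, x3: 0, x4: 11/3, x5: -11/3, s1: 4/3, s2: 0, s3: 10/3.
The most negative is -11/3 in column x5, so x5 would enter next.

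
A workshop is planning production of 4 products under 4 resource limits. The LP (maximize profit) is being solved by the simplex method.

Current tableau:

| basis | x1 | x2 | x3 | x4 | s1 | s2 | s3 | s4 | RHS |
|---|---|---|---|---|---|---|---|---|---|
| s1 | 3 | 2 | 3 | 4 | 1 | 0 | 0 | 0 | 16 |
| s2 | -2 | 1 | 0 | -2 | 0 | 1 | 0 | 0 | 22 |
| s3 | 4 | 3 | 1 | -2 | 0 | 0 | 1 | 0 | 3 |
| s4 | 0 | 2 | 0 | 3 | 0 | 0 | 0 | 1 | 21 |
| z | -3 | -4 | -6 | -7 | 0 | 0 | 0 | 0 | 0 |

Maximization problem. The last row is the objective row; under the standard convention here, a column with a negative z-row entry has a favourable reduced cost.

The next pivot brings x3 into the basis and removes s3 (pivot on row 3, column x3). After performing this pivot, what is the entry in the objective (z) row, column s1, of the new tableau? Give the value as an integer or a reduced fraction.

Pivot element is row 3, column x3: 1.
Normalize row 3: new (row 3, s1) = 0/1 = 0.
z-row ← z-row − (-6)·(new row 3): 0 − (-6)·0 = 0.

0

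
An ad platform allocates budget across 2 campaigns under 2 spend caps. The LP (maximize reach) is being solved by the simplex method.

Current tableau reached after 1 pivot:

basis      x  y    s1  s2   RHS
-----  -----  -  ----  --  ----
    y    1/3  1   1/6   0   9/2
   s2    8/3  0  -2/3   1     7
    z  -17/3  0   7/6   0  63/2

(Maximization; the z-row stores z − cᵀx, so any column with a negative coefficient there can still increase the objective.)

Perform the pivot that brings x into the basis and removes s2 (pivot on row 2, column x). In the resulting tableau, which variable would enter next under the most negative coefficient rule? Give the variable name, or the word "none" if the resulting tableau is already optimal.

s1

Pivot element 8/3. New z-row = old z-row − (-17/3)·(row 2/(8/3)).
Updated z-row coefficients: x: 0, y: 0, s1: -1/4, s2: 17/8.
The most negative is -1/4 in column s1, so s1 would enter next.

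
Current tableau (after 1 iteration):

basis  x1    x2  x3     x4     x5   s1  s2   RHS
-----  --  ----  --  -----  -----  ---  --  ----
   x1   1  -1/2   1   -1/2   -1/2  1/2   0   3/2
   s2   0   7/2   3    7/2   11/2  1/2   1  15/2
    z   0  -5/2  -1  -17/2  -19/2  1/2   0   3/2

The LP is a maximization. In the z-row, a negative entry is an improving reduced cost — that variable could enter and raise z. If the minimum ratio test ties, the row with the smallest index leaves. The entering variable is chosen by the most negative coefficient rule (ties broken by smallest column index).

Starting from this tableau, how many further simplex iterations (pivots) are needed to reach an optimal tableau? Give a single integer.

2

pivot: x5 in, s2 out → z = 159/11
pivot: x4 in, x5 out → z = 138/7
No improving column remains; optimal.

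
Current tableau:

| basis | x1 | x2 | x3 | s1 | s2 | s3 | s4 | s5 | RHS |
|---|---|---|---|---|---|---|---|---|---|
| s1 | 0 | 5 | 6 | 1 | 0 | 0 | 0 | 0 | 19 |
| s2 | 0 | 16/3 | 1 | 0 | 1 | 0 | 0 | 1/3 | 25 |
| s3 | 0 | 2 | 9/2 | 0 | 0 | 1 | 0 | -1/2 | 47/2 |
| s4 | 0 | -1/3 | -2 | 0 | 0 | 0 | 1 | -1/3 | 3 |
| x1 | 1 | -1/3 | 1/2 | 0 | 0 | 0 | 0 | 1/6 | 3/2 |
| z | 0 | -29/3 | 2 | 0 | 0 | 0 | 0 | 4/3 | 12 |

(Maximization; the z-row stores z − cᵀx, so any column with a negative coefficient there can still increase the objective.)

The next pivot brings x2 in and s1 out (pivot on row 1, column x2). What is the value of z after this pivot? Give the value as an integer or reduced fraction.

Minimum ratio for x2: 19/5 = 19/5.
z changes by −(z-row coeff of x2)·ratio = −(-29/3)·(19/5) = 551/15.
New z = 12 + (551/15) = 731/15.

731/15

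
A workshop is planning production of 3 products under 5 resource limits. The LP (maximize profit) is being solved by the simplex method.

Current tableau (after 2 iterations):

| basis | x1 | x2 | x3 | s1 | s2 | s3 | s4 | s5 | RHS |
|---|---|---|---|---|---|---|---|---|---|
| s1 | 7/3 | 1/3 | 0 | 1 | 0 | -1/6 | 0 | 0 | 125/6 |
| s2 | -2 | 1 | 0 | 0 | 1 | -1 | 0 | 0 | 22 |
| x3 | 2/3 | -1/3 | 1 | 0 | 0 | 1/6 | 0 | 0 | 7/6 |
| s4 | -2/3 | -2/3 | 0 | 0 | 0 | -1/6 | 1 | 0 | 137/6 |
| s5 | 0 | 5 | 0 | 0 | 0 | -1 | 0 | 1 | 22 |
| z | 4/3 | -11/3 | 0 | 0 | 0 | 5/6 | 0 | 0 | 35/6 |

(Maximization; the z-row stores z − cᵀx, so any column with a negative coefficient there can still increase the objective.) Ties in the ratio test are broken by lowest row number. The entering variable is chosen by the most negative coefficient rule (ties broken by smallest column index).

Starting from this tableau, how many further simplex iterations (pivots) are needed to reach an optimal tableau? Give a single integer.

1

pivot: x2 in, s5 out → z = 659/30
No improving column remains; optimal.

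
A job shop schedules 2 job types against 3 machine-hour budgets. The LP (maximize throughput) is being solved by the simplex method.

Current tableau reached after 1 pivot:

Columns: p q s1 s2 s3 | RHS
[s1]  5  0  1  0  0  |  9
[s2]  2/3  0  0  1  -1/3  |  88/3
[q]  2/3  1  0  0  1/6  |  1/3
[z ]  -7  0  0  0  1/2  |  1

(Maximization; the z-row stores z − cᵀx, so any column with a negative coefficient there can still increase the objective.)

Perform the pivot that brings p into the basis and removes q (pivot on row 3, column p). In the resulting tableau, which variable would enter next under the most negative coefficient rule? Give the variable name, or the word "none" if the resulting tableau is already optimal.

none

Pivot element 2/3. New z-row = old z-row − (-7)·(row 3/(2/3)).
Updated z-row coefficients: p: 0, q: 21/2, s1: 0, s2: 0, s3: 9/4.
No coefficient is strictly negative; the tableau after this pivot is optimal.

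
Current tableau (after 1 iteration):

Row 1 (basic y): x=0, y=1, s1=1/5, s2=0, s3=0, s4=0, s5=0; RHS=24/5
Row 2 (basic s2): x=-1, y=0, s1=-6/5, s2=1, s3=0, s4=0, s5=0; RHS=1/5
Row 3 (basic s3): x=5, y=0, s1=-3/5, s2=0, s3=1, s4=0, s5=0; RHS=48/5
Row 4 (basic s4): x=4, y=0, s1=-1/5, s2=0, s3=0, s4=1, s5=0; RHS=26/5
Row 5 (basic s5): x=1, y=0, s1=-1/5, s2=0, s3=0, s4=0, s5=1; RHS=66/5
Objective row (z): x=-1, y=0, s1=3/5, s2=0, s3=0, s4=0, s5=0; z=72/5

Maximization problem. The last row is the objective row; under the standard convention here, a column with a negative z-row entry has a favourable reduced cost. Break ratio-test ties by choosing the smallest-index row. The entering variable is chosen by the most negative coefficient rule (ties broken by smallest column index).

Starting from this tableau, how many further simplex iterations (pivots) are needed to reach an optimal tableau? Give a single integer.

pivot: x in, s4 out → z = 157/10
No improving column remains; optimal.

1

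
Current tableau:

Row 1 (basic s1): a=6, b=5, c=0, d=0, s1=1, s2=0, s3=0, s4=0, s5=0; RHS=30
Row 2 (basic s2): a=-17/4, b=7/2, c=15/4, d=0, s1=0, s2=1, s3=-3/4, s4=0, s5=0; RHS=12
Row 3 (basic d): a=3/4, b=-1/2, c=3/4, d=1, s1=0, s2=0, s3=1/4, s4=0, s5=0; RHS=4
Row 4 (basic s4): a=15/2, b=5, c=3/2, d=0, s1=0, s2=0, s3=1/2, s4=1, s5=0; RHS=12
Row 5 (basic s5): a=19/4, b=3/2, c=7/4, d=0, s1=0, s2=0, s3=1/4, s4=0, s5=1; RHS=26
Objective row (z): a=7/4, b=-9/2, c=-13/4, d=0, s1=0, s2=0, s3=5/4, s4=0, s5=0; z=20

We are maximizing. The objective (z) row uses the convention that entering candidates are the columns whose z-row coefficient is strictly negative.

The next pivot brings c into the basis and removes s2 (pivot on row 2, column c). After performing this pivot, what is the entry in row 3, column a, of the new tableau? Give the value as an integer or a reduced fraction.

8/5

Pivot element is row 2, column c: 15/4.
Normalize row 2: new (row 2, a) = (-17/4)/(15/4) = -17/15.
row 3 ← row 3 − (3/4)·(new row 2): 3/4 − (3/4)·(-17/15) = 8/5.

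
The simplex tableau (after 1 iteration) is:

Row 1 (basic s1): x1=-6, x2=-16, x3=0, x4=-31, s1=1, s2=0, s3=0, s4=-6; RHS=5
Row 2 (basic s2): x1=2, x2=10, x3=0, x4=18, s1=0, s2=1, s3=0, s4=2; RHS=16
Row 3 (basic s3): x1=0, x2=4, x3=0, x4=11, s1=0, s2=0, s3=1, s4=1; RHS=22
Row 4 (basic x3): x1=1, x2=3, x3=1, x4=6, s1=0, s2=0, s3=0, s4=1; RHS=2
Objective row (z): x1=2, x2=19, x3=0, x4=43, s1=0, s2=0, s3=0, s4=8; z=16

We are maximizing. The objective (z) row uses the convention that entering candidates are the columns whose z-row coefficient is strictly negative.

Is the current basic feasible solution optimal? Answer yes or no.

yes

No objective-row coefficient is strictly negative, so no entering variable exists; the tableau is optimal.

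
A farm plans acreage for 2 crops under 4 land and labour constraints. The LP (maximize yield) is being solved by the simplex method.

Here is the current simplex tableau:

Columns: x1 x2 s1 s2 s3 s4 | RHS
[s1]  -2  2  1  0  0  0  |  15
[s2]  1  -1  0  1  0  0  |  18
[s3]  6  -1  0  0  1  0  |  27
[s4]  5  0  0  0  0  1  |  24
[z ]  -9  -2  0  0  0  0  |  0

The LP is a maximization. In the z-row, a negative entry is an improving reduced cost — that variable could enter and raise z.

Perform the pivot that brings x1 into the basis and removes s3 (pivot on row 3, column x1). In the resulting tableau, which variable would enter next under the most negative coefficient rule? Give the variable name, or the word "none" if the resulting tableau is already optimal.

Pivot element 6. New z-row = old z-row − (-9)·(row 3/6).
Updated z-row coefficients: x1: 0, x2: -7/2, s1: 0, s2: 0, s3: 3/2, s4: 0.
The most negative is -7/2 in column x2, so x2 would enter next.

x2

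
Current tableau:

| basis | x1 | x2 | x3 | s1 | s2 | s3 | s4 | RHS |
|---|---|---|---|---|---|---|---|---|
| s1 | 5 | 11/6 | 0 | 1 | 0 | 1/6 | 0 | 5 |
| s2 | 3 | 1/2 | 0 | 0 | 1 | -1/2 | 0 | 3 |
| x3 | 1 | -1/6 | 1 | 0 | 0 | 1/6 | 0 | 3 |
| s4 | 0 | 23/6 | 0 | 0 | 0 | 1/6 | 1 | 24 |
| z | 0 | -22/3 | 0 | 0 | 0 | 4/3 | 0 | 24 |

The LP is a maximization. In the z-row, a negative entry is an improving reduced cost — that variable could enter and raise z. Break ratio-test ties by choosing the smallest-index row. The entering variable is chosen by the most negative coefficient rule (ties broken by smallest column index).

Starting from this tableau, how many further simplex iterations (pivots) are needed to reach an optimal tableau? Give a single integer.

pivot: x2 in, s1 out → z = 44
No improving column remains; optimal.

1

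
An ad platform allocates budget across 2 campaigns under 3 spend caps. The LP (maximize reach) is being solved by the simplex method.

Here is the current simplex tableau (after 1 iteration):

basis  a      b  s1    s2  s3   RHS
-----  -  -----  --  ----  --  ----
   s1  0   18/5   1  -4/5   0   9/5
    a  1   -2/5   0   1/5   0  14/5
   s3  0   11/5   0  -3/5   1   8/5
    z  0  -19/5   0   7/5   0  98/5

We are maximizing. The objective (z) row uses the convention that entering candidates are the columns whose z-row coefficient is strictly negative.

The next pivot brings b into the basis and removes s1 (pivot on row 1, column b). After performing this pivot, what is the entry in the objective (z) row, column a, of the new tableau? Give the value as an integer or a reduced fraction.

Pivot element is row 1, column b: 18/5.
Normalize row 1: new (row 1, a) = 0/(18/5) = 0.
z-row ← z-row − (-19/5)·(new row 1): 0 − (-19/5)·0 = 0.

0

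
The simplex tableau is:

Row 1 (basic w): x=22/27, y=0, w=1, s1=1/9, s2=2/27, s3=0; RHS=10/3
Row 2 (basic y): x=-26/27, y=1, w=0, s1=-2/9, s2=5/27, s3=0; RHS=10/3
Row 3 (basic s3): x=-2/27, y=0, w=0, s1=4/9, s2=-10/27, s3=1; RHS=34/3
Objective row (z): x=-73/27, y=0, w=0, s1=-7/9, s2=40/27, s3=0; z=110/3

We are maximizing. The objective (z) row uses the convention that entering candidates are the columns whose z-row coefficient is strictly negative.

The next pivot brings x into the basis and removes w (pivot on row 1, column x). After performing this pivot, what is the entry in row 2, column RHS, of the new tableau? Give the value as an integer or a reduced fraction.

Pivot element is row 1, column x: 22/27.
Normalize row 1: new (row 1, RHS) = (10/3)/(22/27) = 45/11.
row 2 ← row 2 − (-26/27)·(new row 1): 10/3 − (-26/27)·(45/11) = 80/11.

80/11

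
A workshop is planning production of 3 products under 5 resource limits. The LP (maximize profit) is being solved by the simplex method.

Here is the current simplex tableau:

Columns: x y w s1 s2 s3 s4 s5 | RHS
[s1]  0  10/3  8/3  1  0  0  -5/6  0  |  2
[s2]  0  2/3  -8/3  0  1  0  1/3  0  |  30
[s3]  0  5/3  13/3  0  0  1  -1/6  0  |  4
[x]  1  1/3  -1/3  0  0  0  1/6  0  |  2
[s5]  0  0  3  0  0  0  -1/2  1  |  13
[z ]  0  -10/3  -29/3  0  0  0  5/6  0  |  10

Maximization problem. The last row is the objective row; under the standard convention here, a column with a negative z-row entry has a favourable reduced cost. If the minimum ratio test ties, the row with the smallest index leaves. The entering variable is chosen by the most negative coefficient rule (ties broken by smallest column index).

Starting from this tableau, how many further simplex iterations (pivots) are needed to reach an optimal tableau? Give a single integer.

2

pivot: w in, s1 out → z = 69/4
pivot: s4 in, s3 out → z = 354/19
No improving column remains; optimal.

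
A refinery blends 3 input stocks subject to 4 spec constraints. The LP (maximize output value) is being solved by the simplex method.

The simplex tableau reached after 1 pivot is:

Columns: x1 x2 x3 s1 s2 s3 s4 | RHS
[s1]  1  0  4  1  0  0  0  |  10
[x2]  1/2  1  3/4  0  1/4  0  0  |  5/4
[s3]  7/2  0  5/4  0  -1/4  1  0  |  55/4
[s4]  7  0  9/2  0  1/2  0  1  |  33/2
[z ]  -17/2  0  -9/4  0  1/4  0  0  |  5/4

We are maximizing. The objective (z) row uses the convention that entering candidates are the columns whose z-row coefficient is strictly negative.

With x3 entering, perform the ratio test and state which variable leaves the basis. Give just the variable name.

Ratios: row 1 (s1): 10/4 = 5/2; row 2 (x2): (5/4)/(3/4) = 5/3; row 3 (s3): (55/4)/(5/4) = 11; row 4 (s4): (33/2)/(9/2) = 11/3.
Minimum ratio 5/3 is in the x2 row, so x2 leaves.

x2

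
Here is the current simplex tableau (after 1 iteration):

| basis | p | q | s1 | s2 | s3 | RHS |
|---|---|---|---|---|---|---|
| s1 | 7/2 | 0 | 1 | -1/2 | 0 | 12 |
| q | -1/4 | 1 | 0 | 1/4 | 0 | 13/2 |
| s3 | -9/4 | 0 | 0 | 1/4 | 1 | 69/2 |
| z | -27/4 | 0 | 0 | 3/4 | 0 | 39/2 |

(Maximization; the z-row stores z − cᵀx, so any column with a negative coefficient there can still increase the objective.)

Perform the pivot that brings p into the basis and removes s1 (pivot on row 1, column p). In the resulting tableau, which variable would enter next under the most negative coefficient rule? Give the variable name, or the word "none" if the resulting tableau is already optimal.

s2

Pivot element 7/2. New z-row = old z-row − (-27/4)·(row 1/(7/2)).
Updated z-row coefficients: p: 0, q: 0, s1: 27/14, s2: -3/14, s3: 0.
The most negative is -3/14 in column s2, so s2 would enter next.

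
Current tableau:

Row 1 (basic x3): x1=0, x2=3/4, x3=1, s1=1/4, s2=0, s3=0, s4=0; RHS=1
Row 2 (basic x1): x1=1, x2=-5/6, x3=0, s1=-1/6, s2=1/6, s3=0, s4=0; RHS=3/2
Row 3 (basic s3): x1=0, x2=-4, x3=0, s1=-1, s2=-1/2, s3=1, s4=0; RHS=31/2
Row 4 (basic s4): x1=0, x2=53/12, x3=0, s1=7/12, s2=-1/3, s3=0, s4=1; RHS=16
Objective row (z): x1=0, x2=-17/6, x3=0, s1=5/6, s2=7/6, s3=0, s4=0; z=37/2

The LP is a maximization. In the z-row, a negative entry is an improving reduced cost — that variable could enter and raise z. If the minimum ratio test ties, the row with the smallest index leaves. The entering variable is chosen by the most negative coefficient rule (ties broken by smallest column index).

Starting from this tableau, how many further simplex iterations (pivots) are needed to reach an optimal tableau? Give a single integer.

1

pivot: x2 in, x3 out → z = 401/18
No improving column remains; optimal.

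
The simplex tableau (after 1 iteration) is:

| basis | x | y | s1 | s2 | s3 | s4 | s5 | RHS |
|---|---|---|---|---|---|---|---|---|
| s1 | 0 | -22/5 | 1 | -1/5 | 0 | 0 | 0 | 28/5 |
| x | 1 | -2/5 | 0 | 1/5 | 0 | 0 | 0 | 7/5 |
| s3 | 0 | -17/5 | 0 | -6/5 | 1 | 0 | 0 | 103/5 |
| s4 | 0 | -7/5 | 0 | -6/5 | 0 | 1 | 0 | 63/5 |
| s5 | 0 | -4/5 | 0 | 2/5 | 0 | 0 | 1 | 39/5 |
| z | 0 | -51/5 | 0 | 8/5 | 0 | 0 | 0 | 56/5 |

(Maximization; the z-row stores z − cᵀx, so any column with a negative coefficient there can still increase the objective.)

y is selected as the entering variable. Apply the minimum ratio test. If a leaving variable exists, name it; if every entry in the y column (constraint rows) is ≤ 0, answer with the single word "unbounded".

y-column entries: row 1: -22/5, row 2: -2/5, row 3: -17/5, row 4: -7/5, row 5: -4/5. All ≤ 0, so y can increase without bound; the LP is unbounded in this direction.

unbounded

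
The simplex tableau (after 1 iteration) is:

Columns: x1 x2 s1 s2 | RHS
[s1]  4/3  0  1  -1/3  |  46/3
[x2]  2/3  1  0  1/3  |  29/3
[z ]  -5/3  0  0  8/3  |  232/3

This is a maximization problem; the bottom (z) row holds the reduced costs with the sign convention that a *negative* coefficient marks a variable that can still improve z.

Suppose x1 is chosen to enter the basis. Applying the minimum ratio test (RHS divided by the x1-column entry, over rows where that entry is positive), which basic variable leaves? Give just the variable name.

Ratios: row 1 (s1): (46/3)/(4/3) = 23/2; row 2 (x2): (29/3)/(2/3) = 29/2.
Minimum ratio 23/2 is in the s1 row, so s1 leaves.

s1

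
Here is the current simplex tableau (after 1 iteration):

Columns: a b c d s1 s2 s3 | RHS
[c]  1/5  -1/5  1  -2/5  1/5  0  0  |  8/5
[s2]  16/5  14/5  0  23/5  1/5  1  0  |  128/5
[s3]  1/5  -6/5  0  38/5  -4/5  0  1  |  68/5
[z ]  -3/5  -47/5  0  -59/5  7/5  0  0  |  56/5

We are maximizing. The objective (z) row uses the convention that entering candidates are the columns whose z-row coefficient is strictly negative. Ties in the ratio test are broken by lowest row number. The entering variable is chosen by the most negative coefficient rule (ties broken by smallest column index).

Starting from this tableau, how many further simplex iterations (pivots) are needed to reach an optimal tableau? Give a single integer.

3

pivot: d in, s3 out → z = 614/19
pivot: b in, s2 out → z = 5882/67
pivot: s3 in, d out → z = 680/7
No improving column remains; optimal.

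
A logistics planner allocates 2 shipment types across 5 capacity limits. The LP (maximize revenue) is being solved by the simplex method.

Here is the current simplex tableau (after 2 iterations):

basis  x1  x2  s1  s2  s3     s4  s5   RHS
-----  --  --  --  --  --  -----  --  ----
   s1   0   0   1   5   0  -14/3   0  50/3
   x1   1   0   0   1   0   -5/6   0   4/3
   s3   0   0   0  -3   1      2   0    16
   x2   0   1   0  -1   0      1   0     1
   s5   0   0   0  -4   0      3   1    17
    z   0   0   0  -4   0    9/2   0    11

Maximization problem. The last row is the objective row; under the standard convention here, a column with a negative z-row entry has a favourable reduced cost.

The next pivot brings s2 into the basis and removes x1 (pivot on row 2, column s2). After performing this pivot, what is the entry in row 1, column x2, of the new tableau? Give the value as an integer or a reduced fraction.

0

Pivot element is row 2, column s2: 1.
Normalize row 2: new (row 2, x2) = 0/1 = 0.
row 1 ← row 1 − 5·(new row 2): 0 − 5·0 = 0.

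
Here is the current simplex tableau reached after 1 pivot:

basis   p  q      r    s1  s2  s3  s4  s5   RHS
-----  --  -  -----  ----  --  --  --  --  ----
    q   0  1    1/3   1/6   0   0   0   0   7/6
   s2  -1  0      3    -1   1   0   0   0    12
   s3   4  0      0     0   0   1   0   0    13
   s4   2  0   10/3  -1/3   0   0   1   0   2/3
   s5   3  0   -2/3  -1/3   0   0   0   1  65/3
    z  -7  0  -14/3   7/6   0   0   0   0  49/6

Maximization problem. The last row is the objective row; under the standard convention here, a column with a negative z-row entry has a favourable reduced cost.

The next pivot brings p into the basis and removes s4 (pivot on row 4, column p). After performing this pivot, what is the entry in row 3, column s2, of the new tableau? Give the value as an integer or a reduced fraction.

0

Pivot element is row 4, column p: 2.
Normalize row 4: new (row 4, s2) = 0/2 = 0.
row 3 ← row 3 − 4·(new row 4): 0 − 4·0 = 0.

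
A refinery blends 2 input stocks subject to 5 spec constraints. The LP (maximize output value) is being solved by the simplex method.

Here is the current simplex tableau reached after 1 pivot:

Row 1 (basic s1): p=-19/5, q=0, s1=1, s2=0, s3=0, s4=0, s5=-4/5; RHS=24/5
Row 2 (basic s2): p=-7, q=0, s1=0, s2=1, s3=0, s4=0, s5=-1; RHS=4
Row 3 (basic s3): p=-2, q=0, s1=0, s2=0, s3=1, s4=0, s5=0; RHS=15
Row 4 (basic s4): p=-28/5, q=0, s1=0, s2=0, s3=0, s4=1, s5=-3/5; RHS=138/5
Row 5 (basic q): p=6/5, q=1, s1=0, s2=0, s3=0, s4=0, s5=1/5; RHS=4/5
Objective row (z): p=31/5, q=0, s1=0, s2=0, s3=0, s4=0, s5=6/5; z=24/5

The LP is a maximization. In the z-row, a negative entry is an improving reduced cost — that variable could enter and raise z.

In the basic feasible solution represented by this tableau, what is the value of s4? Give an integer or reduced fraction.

138/5

s4 is basic (row 4); its value is the RHS of that row: 138/5.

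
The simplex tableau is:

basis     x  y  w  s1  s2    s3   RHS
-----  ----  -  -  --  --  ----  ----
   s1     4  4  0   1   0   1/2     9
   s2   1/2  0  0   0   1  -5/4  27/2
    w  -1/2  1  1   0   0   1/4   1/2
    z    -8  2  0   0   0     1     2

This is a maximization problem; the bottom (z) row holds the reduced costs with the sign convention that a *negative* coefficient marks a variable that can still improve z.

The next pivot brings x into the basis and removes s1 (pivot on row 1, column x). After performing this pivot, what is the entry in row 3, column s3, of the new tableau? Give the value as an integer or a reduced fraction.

Pivot element is row 1, column x: 4.
Normalize row 1: new (row 1, s3) = (1/2)/4 = 1/8.
row 3 ← row 3 − (-1/2)·(new row 1): 1/4 − (-1/2)·(1/8) = 5/16.

5/16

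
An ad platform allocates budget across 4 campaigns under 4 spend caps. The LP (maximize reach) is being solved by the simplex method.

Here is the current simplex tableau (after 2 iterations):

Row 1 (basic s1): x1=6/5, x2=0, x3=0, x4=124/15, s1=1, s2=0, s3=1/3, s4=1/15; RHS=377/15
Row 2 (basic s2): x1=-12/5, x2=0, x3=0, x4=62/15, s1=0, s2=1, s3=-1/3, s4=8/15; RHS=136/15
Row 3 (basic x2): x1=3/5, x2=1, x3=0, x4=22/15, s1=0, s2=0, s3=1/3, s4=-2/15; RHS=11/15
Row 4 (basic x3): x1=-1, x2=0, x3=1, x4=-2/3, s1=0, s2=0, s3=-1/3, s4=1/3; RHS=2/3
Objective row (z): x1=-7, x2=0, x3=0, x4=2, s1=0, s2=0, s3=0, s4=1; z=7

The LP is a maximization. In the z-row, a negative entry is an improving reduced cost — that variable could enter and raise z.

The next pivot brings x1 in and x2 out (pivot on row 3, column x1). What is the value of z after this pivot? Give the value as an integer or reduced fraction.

Minimum ratio for x1: (11/15)/(3/5) = 11/9.
z changes by −(z-row coeff of x1)·ratio = −(-7)·(11/9) = 77/9.
New z = 7 + (77/9) = 140/9.

140/9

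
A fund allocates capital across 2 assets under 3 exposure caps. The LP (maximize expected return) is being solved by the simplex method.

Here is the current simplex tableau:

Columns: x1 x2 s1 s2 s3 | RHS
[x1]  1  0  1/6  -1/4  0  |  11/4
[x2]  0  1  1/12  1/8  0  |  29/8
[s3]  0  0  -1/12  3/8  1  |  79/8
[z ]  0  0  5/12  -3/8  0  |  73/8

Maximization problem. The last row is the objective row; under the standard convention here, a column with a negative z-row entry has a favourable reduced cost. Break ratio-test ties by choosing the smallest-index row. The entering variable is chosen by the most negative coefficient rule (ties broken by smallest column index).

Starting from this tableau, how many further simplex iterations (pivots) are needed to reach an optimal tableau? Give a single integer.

pivot: s2 in, s3 out → z = 19
No improving column remains; optimal.

1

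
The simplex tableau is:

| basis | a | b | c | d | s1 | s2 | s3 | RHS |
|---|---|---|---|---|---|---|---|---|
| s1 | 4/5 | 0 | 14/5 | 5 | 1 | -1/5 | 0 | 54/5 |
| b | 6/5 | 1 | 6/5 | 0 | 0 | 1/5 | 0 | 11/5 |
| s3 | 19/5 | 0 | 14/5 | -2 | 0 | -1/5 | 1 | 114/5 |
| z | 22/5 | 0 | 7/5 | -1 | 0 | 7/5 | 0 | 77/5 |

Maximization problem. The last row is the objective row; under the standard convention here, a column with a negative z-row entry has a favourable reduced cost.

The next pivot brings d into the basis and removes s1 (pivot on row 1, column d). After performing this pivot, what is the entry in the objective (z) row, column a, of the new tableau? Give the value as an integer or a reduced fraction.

114/25

Pivot element is row 1, column d: 5.
Normalize row 1: new (row 1, a) = (4/5)/5 = 4/25.
z-row ← z-row − (-1)·(new row 1): 22/5 − (-1)·(4/25) = 114/25.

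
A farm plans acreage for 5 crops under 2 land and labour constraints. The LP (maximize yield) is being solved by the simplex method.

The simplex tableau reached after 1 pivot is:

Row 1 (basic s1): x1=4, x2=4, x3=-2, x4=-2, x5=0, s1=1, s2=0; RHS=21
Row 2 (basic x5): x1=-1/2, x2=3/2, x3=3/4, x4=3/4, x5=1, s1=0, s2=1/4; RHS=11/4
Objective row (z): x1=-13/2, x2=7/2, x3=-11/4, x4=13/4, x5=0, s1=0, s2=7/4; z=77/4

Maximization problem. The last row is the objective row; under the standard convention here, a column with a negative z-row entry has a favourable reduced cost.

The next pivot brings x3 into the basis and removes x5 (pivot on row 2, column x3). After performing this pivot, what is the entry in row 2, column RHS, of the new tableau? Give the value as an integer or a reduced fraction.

Pivot element is row 2, column x3: 3/4.
Normalize row 2: new (row 2, RHS) = (11/4)/(3/4) = 11/3.
Row 2 is the pivot row, so the entry is 11/3.

11/3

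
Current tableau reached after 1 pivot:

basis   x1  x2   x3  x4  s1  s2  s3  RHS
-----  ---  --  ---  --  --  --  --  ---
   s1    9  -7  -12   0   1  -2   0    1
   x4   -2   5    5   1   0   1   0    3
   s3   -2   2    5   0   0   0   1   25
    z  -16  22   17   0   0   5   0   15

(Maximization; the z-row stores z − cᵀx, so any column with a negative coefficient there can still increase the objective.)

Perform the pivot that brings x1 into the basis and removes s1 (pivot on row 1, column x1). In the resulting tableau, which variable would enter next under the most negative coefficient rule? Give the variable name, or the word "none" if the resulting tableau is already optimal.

Pivot element 9. New z-row = old z-row − (-16)·(row 1/9).
Updated z-row coefficients: x1: 0, x2: 86/9, x3: -13/3, x4: 0, s1: 16/9, s2: 13/9, s3: 0.
The most negative is -13/3 in column x3, so x3 would enter next.

x3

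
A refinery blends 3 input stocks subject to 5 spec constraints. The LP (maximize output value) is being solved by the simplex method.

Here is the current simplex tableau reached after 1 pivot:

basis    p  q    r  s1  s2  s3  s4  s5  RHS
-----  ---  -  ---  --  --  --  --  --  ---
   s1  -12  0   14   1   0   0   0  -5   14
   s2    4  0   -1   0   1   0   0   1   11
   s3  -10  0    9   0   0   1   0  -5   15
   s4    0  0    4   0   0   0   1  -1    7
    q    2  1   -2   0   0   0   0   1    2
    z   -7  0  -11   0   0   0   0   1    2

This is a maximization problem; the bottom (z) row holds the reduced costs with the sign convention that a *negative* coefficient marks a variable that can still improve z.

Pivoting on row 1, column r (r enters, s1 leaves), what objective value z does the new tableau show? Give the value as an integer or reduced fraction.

13

Minimum ratio for r: 14/14 = 1.
z changes by −(z-row coeff of r)·ratio = −(-11)·1 = 11.
New z = 2 + 11 = 13.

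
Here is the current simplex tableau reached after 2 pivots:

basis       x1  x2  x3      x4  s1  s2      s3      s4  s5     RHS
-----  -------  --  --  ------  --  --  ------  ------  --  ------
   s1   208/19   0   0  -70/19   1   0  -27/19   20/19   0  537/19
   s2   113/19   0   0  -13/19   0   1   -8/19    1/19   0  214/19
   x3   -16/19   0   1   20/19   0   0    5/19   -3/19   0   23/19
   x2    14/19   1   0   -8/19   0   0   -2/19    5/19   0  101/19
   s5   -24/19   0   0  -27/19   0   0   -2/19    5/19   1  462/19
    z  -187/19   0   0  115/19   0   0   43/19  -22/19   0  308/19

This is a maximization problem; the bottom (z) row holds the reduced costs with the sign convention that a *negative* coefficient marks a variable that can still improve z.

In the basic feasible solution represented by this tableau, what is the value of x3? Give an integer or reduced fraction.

23/19

x3 is basic (row 3); its value is the RHS of that row: 23/19.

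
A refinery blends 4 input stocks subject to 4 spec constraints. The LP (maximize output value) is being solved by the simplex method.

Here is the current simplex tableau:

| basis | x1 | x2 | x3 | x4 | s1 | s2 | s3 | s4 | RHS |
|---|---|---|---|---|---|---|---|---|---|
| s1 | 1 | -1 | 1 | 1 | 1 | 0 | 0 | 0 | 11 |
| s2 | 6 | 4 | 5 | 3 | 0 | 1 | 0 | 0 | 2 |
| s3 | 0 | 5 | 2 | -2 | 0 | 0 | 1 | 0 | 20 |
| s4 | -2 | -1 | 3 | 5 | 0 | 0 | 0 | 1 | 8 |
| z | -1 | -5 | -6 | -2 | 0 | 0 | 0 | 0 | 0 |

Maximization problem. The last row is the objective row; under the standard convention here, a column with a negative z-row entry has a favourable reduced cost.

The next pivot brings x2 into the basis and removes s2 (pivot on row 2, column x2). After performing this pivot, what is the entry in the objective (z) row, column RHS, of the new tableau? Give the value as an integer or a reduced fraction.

5/2

Pivot element is row 2, column x2: 4.
Normalize row 2: new (row 2, RHS) = 2/4 = 1/2.
z-row ← z-row − (-5)·(new row 2): 0 − (-5)·(1/2) = 5/2.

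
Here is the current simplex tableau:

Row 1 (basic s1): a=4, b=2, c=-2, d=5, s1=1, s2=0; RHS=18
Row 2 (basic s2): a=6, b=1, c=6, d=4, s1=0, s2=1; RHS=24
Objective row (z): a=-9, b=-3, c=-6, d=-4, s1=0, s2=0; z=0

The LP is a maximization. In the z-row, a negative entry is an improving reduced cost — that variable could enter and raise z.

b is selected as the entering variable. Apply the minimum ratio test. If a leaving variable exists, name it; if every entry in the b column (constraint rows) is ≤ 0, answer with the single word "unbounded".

Ratios: row 1 (s1): 18/2 = 9; row 2 (s2): 24/1 = 24.
Minimum ratio is in the s1 row, so s1 leaves.

s1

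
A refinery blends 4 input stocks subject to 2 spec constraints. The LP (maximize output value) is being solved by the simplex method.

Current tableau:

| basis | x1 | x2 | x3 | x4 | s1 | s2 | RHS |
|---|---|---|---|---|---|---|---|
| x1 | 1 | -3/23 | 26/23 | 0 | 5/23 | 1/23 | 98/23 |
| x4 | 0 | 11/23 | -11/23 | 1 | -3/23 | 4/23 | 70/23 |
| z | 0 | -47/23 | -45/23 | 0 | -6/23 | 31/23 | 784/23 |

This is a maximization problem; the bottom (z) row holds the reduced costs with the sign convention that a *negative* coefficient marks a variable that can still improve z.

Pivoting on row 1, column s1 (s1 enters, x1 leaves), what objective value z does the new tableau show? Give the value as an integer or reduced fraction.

196/5

Minimum ratio for s1: (98/23)/(5/23) = 98/5.
z changes by −(z-row coeff of s1)·ratio = −(-6/23)·(98/5) = 588/115.
New z = 784/23 + (588/115) = 196/5.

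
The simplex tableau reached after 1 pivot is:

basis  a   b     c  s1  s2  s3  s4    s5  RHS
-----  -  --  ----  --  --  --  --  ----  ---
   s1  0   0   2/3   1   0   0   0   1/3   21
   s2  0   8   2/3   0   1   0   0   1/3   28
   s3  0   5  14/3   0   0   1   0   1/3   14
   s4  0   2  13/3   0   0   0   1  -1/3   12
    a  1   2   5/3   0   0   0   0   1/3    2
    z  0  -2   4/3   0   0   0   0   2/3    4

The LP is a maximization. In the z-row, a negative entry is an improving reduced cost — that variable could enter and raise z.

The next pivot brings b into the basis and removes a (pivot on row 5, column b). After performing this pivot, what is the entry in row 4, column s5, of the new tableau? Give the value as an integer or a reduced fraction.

-2/3

Pivot element is row 5, column b: 2.
Normalize row 5: new (row 5, s5) = (1/3)/2 = 1/6.
row 4 ← row 4 − 2·(new row 5): -1/3 − 2·(1/6) = -2/3.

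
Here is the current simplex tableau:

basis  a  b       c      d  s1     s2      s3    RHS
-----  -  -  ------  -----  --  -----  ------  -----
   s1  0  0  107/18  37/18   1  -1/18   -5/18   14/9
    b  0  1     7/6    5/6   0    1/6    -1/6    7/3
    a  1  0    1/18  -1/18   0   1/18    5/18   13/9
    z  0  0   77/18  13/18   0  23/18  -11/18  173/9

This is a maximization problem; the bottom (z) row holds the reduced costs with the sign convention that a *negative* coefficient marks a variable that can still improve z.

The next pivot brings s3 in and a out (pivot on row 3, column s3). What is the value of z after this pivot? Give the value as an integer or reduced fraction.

112/5

Minimum ratio for s3: (13/9)/(5/18) = 26/5.
z changes by −(z-row coeff of s3)·ratio = −(-11/18)·(26/5) = 143/45.
New z = 173/9 + (143/45) = 112/5.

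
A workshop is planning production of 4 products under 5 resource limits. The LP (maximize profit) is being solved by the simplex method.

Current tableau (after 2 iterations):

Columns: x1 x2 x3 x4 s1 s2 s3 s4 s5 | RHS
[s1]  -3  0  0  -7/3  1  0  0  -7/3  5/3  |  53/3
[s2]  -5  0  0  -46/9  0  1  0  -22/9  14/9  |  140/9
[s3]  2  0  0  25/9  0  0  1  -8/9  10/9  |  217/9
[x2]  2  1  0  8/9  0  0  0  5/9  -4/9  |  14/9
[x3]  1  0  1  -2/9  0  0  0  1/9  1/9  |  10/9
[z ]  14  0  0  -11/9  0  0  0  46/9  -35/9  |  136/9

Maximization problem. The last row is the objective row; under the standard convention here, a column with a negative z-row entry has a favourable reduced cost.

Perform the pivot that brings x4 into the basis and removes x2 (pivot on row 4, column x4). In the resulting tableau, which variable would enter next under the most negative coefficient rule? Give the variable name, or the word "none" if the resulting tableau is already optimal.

s5

Pivot element 8/9. New z-row = old z-row − (-11/9)·(row 4/(8/9)).
Updated z-row coefficients: x1: 67/4, x2: 11/8, x3: 0, x4: 0, s1: 0, s2: 0, s3: 0, s4: 47/8, s5: -9/2.
The most negative is -9/2 in column s5, so s5 would enter next.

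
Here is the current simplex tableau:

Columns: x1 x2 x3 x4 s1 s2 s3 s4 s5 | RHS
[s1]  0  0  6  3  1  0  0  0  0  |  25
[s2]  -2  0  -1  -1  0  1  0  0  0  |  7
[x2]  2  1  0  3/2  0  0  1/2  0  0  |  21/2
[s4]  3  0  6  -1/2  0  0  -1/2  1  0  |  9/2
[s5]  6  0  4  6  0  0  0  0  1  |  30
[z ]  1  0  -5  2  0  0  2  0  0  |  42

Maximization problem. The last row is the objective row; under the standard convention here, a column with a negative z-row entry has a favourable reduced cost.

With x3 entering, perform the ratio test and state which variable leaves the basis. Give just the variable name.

Ratios: row 1 (s1): 25/6 = 25/6; row 2 (s2): entry -1 ≤ 0, skip; row 3 (x2): entry 0 ≤ 0, skip; row 4 (s4): (9/2)/6 = 3/4; row 5 (s5): 30/4 = 15/2.
Minimum ratio 3/4 is in the s4 row, so s4 leaves.

s4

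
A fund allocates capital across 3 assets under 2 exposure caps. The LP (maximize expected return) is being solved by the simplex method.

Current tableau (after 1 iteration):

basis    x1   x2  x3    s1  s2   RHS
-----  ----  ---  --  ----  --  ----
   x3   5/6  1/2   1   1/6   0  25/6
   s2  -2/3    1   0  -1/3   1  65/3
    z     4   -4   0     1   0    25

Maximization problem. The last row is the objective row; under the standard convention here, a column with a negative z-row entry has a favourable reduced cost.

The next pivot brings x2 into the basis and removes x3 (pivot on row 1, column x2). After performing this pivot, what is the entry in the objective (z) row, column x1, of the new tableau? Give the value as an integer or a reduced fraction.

32/3

Pivot element is row 1, column x2: 1/2.
Normalize row 1: new (row 1, x1) = (5/6)/(1/2) = 5/3.
z-row ← z-row − (-4)·(new row 1): 4 − (-4)·(5/3) = 32/3.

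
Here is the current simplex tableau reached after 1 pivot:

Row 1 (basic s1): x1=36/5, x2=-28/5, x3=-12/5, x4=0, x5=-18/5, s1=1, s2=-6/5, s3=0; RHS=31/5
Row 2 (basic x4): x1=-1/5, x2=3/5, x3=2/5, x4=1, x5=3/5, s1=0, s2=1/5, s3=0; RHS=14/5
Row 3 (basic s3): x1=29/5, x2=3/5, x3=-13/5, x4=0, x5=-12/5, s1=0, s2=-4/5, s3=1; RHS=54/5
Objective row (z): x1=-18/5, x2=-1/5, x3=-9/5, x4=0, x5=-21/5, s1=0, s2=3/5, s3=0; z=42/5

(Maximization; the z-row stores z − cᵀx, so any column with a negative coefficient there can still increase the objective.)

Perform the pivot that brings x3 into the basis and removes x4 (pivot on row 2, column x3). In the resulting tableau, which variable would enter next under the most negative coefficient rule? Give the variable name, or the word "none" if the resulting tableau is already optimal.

x1

Pivot element 2/5. New z-row = old z-row − (-9/5)·(row 2/(2/5)).
Updated z-row coefficients: x1: -9/2, x2: 5/2, x3: 0, x4: 9/2, x5: -3/2, s1: 0, s2: 3/2, s3: 0.
The most negative is -9/2 in column x1, so x1 would enter next.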